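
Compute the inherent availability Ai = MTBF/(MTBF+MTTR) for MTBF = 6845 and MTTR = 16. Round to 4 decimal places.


MTBF = 6845
MTTR = 16
MTBF + MTTR = 6861
Ai = 6845 / 6861
Ai = 0.9977

0.9977


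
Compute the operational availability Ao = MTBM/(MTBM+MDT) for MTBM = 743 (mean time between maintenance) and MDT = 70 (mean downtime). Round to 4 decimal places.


MTBM = 743
MDT = 70
MTBM + MDT = 813
Ao = 743 / 813
Ao = 0.9139

0.9139


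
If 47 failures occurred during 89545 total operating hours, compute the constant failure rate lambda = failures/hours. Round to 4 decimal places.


failures = 47
total_hours = 89545
lambda = 47 / 89545
lambda = 0.0005

0.0005


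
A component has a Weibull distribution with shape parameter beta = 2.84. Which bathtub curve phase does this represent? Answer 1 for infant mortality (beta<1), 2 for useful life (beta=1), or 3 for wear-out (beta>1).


beta = 2.84
Compare beta to 1:
beta < 1 => infant mortality (phase 1)
beta = 1 => useful life (phase 2)
beta > 1 => wear-out (phase 3)
Since beta = 2.84, this is wear-out (increasing failure rate)
Phase = 3

3


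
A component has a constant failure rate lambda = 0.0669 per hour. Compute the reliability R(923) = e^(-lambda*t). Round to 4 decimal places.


lambda = 0.0669
t = 923
lambda * t = 61.7487
R(t) = e^(-61.7487)
R(t) = 0.0

0.0


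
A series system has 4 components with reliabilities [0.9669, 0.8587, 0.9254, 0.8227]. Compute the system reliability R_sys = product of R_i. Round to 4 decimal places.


Components: [0.9669, 0.8587, 0.9254, 0.8227]
After component 1 (R=0.9669): product = 0.9669
After component 2 (R=0.8587): product = 0.8303
After component 3 (R=0.9254): product = 0.7683
After component 4 (R=0.8227): product = 0.6321
R_sys = 0.6321

0.6321


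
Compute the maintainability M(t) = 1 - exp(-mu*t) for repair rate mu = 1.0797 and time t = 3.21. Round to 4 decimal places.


mu = 1.0797, t = 3.21
mu * t = 1.0797 * 3.21 = 3.4658
exp(-3.4658) = 0.0312
M(t) = 1 - 0.0312
M(t) = 0.9688

0.9688


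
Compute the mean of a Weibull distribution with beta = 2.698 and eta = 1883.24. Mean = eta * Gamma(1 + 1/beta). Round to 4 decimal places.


beta = 2.698, eta = 1883.24
1/beta = 0.3706
1 + 1/beta = 1.3706
Gamma(1.3706) = 0.8893
Mean = 1883.24 * 0.8893
Mean = 1674.6911

1674.6911


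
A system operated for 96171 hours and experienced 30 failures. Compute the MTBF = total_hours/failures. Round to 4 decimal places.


total_hours = 96171
failures = 30
MTBF = 96171 / 30
MTBF = 3205.7

3205.7


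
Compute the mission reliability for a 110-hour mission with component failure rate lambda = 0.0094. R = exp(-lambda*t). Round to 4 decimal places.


lambda = 0.0094
mission_time = 110
lambda * t = 0.0094 * 110 = 1.034
R = exp(-1.034)
R = 0.3556

0.3556


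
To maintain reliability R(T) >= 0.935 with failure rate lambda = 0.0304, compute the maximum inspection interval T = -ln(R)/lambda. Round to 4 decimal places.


R_target = 0.935
lambda = 0.0304
-ln(0.935) = 0.0672
T = 0.0672 / 0.0304
T = 2.2108

2.2108


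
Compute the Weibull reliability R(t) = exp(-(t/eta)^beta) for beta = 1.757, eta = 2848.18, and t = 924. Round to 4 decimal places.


beta = 1.757, eta = 2848.18, t = 924
t/eta = 924 / 2848.18 = 0.3244
(t/eta)^beta = 0.3244^1.757 = 0.1384
R(t) = exp(-0.1384)
R(t) = 0.8708

0.8708


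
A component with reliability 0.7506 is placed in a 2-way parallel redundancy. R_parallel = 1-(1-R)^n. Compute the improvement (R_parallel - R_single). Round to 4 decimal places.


R_single = 0.7506, n = 2
1 - R_single = 0.2494
(1 - R_single)^n = 0.2494^2 = 0.0622
R_parallel = 1 - 0.0622 = 0.9378
Improvement = 0.9378 - 0.7506
Improvement = 0.1872

0.1872


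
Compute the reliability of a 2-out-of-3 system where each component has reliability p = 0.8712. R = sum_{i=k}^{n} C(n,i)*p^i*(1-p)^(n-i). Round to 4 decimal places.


k = 2, n = 3, p = 0.8712
i=2: C(3,2)=3 * 0.8712^2 * 0.1288^1 = 0.2933
i=3: C(3,3)=1 * 0.8712^3 * 0.1288^0 = 0.6612
R = sum of terms = 0.9545

0.9545


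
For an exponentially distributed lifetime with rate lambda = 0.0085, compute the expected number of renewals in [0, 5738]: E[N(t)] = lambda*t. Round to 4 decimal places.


lambda = 0.0085
t = 5738
E[N(t)] = lambda * t
E[N(t)] = 0.0085 * 5738
E[N(t)] = 48.773

48.773


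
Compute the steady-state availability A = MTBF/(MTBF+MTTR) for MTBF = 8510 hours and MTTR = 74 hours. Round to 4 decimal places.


MTBF = 8510
MTTR = 74
MTBF + MTTR = 8584
A = 8510 / 8584
A = 0.9914

0.9914


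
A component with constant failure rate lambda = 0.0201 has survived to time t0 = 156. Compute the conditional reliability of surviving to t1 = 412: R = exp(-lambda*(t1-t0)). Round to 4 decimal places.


lambda = 0.0201
t0 = 156, t1 = 412
t1 - t0 = 256
lambda * (t1-t0) = 0.0201 * 256 = 5.1456
R = exp(-5.1456)
R = 0.0058

0.0058


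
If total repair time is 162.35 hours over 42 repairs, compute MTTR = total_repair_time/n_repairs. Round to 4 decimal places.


total_repair_time = 162.35
n_repairs = 42
MTTR = 162.35 / 42
MTTR = 3.8655

3.8655


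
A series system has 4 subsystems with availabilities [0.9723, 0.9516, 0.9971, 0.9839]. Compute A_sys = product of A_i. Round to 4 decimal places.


Subsystems: [0.9723, 0.9516, 0.9971, 0.9839]
After subsystem 1 (A=0.9723): product = 0.9723
After subsystem 2 (A=0.9516): product = 0.9252
After subsystem 3 (A=0.9971): product = 0.9226
After subsystem 4 (A=0.9839): product = 0.9077
A_sys = 0.9077

0.9077


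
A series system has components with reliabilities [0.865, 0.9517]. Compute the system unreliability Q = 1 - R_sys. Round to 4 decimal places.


Components: [0.865, 0.9517]
After component 1: product = 0.865
After component 2: product = 0.8232
R_sys = 0.8232
Q = 1 - 0.8232 = 0.1768

0.1768


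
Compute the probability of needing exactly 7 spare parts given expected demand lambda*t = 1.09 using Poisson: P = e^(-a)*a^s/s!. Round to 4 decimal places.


a = 1.09, s = 7
e^(-a) = e^(-1.09) = 0.3362
a^s = 1.09^7 = 1.828
s! = 5040
P = 0.3362 * 1.828 / 5040
P = 0.0001

0.0001


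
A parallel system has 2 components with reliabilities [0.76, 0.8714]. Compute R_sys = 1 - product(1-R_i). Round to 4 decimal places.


Components: [0.76, 0.8714]
(1 - 0.76) = 0.24, running product = 0.24
(1 - 0.8714) = 0.1286, running product = 0.0309
Product of (1-R_i) = 0.0309
R_sys = 1 - 0.0309 = 0.9691

0.9691


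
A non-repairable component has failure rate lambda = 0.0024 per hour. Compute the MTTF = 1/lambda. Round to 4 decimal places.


lambda = 0.0024
MTTF = 1 / 0.0024
MTTF = 416.6667

416.6667


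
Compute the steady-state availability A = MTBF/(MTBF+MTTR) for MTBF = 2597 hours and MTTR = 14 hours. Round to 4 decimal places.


MTBF = 2597
MTTR = 14
MTBF + MTTR = 2611
A = 2597 / 2611
A = 0.9946

0.9946


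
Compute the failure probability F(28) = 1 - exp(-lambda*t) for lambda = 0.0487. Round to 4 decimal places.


lambda = 0.0487, t = 28
lambda * t = 1.3636
exp(-1.3636) = 0.2557
F(t) = 1 - 0.2557
F(t) = 0.7443

0.7443


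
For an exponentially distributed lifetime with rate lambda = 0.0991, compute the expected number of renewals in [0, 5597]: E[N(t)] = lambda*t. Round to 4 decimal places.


lambda = 0.0991
t = 5597
E[N(t)] = lambda * t
E[N(t)] = 0.0991 * 5597
E[N(t)] = 554.6627

554.6627


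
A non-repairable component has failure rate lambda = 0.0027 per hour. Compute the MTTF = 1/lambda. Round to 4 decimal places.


lambda = 0.0027
MTTF = 1 / 0.0027
MTTF = 370.3704

370.3704


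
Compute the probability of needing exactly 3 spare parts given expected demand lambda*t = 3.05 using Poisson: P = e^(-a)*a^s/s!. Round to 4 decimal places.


a = 3.05, s = 3
e^(-a) = e^(-3.05) = 0.0474
a^s = 3.05^3 = 28.3726
s! = 6
P = 0.0474 * 28.3726 / 6
P = 0.2239

0.2239


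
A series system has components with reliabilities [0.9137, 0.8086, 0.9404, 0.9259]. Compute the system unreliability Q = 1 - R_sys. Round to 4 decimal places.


Components: [0.9137, 0.8086, 0.9404, 0.9259]
After component 1: product = 0.9137
After component 2: product = 0.7388
After component 3: product = 0.6948
After component 4: product = 0.6433
R_sys = 0.6433
Q = 1 - 0.6433 = 0.3567

0.3567


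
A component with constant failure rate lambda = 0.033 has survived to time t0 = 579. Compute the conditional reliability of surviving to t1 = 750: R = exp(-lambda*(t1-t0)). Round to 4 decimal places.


lambda = 0.033
t0 = 579, t1 = 750
t1 - t0 = 171
lambda * (t1-t0) = 0.033 * 171 = 5.643
R = exp(-5.643)
R = 0.0035

0.0035


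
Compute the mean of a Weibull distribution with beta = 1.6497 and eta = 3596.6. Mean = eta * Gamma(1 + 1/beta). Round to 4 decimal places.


beta = 1.6497, eta = 3596.6
1/beta = 0.6062
1 + 1/beta = 1.6062
Gamma(1.6062) = 0.8942
Mean = 3596.6 * 0.8942
Mean = 3216.1704

3216.1704


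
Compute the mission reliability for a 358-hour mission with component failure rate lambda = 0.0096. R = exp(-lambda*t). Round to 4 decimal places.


lambda = 0.0096
mission_time = 358
lambda * t = 0.0096 * 358 = 3.4368
R = exp(-3.4368)
R = 0.0322

0.0322


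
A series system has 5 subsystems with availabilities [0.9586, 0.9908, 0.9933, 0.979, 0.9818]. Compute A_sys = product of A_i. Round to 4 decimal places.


Subsystems: [0.9586, 0.9908, 0.9933, 0.979, 0.9818]
After subsystem 1 (A=0.9586): product = 0.9586
After subsystem 2 (A=0.9908): product = 0.9498
After subsystem 3 (A=0.9933): product = 0.9434
After subsystem 4 (A=0.979): product = 0.9236
After subsystem 5 (A=0.9818): product = 0.9068
A_sys = 0.9068

0.9068


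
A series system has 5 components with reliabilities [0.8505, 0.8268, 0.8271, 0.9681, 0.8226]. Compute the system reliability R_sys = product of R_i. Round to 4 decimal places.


Components: [0.8505, 0.8268, 0.8271, 0.9681, 0.8226]
After component 1 (R=0.8505): product = 0.8505
After component 2 (R=0.8268): product = 0.7032
After component 3 (R=0.8271): product = 0.5816
After component 4 (R=0.9681): product = 0.5631
After component 5 (R=0.8226): product = 0.4632
R_sys = 0.4632

0.4632


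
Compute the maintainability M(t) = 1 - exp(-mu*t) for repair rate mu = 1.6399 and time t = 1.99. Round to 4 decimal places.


mu = 1.6399, t = 1.99
mu * t = 1.6399 * 1.99 = 3.2634
exp(-3.2634) = 0.0383
M(t) = 1 - 0.0383
M(t) = 0.9617

0.9617


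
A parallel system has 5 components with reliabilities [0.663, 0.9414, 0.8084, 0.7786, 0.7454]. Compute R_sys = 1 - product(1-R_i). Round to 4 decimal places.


Components: [0.663, 0.9414, 0.8084, 0.7786, 0.7454]
(1 - 0.663) = 0.337, running product = 0.337
(1 - 0.9414) = 0.0586, running product = 0.0197
(1 - 0.8084) = 0.1916, running product = 0.0038
(1 - 0.7786) = 0.2214, running product = 0.0008
(1 - 0.7454) = 0.2546, running product = 0.0002
Product of (1-R_i) = 0.0002
R_sys = 1 - 0.0002 = 0.9998

0.9998


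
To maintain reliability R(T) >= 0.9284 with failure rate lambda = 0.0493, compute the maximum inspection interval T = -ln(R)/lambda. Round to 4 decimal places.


R_target = 0.9284
lambda = 0.0493
-ln(0.9284) = 0.0743
T = 0.0743 / 0.0493
T = 1.5069

1.5069


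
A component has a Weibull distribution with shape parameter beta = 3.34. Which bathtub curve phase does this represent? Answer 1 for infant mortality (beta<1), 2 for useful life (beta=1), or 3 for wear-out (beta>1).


beta = 3.34
Compare beta to 1:
beta < 1 => infant mortality (phase 1)
beta = 1 => useful life (phase 2)
beta > 1 => wear-out (phase 3)
Since beta = 3.34, this is wear-out (increasing failure rate)
Phase = 3

3


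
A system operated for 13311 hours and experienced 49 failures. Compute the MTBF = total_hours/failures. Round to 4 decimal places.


total_hours = 13311
failures = 49
MTBF = 13311 / 49
MTBF = 271.6531

271.6531


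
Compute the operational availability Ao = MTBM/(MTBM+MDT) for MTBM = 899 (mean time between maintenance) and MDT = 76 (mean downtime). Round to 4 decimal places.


MTBM = 899
MDT = 76
MTBM + MDT = 975
Ao = 899 / 975
Ao = 0.9221

0.9221


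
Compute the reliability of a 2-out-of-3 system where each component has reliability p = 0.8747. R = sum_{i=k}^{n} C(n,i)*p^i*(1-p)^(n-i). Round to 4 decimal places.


k = 2, n = 3, p = 0.8747
i=2: C(3,2)=3 * 0.8747^2 * 0.1253^1 = 0.2876
i=3: C(3,3)=1 * 0.8747^3 * 0.1253^0 = 0.6692
R = sum of terms = 0.9568

0.9568


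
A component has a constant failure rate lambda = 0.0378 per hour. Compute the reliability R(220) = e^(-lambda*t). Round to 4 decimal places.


lambda = 0.0378
t = 220
lambda * t = 8.316
R(t) = e^(-8.316)
R(t) = 0.0002

0.0002


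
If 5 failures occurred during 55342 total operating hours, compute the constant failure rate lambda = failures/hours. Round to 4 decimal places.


failures = 5
total_hours = 55342
lambda = 5 / 55342
lambda = 0.0001

0.0001


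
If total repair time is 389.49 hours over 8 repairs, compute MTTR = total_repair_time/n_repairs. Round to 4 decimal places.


total_repair_time = 389.49
n_repairs = 8
MTTR = 389.49 / 8
MTTR = 48.6863

48.6863


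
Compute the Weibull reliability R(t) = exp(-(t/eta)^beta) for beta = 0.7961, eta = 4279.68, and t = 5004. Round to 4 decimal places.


beta = 0.7961, eta = 4279.68, t = 5004
t/eta = 5004 / 4279.68 = 1.1692
(t/eta)^beta = 1.1692^0.7961 = 1.1326
R(t) = exp(-1.1326)
R(t) = 0.3222

0.3222


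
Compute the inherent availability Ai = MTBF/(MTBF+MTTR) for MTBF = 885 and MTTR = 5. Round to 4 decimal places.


MTBF = 885
MTTR = 5
MTBF + MTTR = 890
Ai = 885 / 890
Ai = 0.9944

0.9944


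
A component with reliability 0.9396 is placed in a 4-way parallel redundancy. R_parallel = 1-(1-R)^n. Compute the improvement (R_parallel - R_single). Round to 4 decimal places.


R_single = 0.9396, n = 4
1 - R_single = 0.0604
(1 - R_single)^n = 0.0604^4 = 0.0
R_parallel = 1 - 0.0 = 1.0
Improvement = 1.0 - 0.9396
Improvement = 0.0604

0.0604


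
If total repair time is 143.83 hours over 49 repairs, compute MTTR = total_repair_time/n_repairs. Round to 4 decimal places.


total_repair_time = 143.83
n_repairs = 49
MTTR = 143.83 / 49
MTTR = 2.9353

2.9353


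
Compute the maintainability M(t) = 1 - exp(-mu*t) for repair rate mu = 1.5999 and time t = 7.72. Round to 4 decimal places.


mu = 1.5999, t = 7.72
mu * t = 1.5999 * 7.72 = 12.3512
exp(-12.3512) = 0.0
M(t) = 1 - 0.0
M(t) = 1.0

1.0


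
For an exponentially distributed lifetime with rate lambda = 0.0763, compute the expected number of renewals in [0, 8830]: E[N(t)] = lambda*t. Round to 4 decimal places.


lambda = 0.0763
t = 8830
E[N(t)] = lambda * t
E[N(t)] = 0.0763 * 8830
E[N(t)] = 673.729

673.729


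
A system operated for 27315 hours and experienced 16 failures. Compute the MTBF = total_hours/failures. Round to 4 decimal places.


total_hours = 27315
failures = 16
MTBF = 27315 / 16
MTBF = 1707.1875

1707.1875


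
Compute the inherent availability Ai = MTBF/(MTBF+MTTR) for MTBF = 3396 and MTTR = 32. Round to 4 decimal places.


MTBF = 3396
MTTR = 32
MTBF + MTTR = 3428
Ai = 3396 / 3428
Ai = 0.9907

0.9907


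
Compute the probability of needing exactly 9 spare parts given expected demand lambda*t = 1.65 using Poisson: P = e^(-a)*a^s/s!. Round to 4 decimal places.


a = 1.65, s = 9
e^(-a) = e^(-1.65) = 0.192
a^s = 1.65^9 = 90.6474
s! = 362880
P = 0.192 * 90.6474 / 362880
P = 0.0

0.0


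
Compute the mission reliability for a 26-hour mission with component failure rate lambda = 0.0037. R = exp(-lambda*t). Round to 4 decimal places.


lambda = 0.0037
mission_time = 26
lambda * t = 0.0037 * 26 = 0.0962
R = exp(-0.0962)
R = 0.9083

0.9083


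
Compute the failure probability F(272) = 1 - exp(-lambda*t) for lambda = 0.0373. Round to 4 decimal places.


lambda = 0.0373, t = 272
lambda * t = 10.1456
exp(-10.1456) = 0.0
F(t) = 1 - 0.0
F(t) = 1.0

1.0


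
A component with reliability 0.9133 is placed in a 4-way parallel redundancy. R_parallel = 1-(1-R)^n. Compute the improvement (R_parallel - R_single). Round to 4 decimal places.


R_single = 0.9133, n = 4
1 - R_single = 0.0867
(1 - R_single)^n = 0.0867^4 = 0.0001
R_parallel = 1 - 0.0001 = 0.9999
Improvement = 0.9999 - 0.9133
Improvement = 0.0866

0.0866


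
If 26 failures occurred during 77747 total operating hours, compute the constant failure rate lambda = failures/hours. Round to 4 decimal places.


failures = 26
total_hours = 77747
lambda = 26 / 77747
lambda = 0.0003

0.0003


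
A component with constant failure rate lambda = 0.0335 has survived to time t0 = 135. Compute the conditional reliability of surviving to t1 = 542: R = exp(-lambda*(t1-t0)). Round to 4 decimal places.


lambda = 0.0335
t0 = 135, t1 = 542
t1 - t0 = 407
lambda * (t1-t0) = 0.0335 * 407 = 13.6345
R = exp(-13.6345)
R = 0.0

0.0


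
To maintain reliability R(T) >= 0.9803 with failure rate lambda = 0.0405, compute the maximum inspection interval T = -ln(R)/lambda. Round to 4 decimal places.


R_target = 0.9803
lambda = 0.0405
-ln(0.9803) = 0.0199
T = 0.0199 / 0.0405
T = 0.4913

0.4913


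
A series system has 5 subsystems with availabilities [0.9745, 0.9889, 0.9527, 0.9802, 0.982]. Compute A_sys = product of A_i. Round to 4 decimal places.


Subsystems: [0.9745, 0.9889, 0.9527, 0.9802, 0.982]
After subsystem 1 (A=0.9745): product = 0.9745
After subsystem 2 (A=0.9889): product = 0.9637
After subsystem 3 (A=0.9527): product = 0.9181
After subsystem 4 (A=0.9802): product = 0.8999
After subsystem 5 (A=0.982): product = 0.8837
A_sys = 0.8837

0.8837


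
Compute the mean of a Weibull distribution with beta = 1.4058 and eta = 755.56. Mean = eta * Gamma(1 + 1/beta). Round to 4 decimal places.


beta = 1.4058, eta = 755.56
1/beta = 0.7113
1 + 1/beta = 1.7113
Gamma(1.7113) = 0.9108
Mean = 755.56 * 0.9108
Mean = 688.1914

688.1914


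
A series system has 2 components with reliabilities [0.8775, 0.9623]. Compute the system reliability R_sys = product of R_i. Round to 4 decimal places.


Components: [0.8775, 0.9623]
After component 1 (R=0.8775): product = 0.8775
After component 2 (R=0.9623): product = 0.8444
R_sys = 0.8444

0.8444


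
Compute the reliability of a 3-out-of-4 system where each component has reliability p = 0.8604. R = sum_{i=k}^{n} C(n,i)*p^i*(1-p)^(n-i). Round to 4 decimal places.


k = 3, n = 4, p = 0.8604
i=3: C(4,3)=4 * 0.8604^3 * 0.1396^1 = 0.3557
i=4: C(4,4)=1 * 0.8604^4 * 0.1396^0 = 0.548
R = sum of terms = 0.9037

0.9037


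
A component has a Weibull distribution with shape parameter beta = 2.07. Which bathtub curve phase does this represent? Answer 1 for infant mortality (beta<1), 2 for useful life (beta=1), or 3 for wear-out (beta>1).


beta = 2.07
Compare beta to 1:
beta < 1 => infant mortality (phase 1)
beta = 1 => useful life (phase 2)
beta > 1 => wear-out (phase 3)
Since beta = 2.07, this is wear-out (increasing failure rate)
Phase = 3

3


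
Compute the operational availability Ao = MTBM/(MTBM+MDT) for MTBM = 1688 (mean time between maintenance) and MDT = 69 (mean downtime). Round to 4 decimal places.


MTBM = 1688
MDT = 69
MTBM + MDT = 1757
Ao = 1688 / 1757
Ao = 0.9607

0.9607


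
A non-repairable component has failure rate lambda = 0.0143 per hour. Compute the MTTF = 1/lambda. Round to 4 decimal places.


lambda = 0.0143
MTTF = 1 / 0.0143
MTTF = 69.9301

69.9301


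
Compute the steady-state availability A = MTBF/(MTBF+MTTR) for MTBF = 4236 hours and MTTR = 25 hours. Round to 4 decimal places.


MTBF = 4236
MTTR = 25
MTBF + MTTR = 4261
A = 4236 / 4261
A = 0.9941

0.9941


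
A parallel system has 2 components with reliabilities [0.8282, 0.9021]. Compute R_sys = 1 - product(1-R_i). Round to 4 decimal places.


Components: [0.8282, 0.9021]
(1 - 0.8282) = 0.1718, running product = 0.1718
(1 - 0.9021) = 0.0979, running product = 0.0168
Product of (1-R_i) = 0.0168
R_sys = 1 - 0.0168 = 0.9832

0.9832


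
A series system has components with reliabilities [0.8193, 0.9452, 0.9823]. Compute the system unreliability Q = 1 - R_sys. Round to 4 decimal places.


Components: [0.8193, 0.9452, 0.9823]
After component 1: product = 0.8193
After component 2: product = 0.7744
After component 3: product = 0.7607
R_sys = 0.7607
Q = 1 - 0.7607 = 0.2393

0.2393


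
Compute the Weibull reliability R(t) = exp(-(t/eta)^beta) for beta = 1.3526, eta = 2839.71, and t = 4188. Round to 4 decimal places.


beta = 1.3526, eta = 2839.71, t = 4188
t/eta = 4188 / 2839.71 = 1.4748
(t/eta)^beta = 1.4748^1.3526 = 1.6913
R(t) = exp(-1.6913)
R(t) = 0.1843

0.1843


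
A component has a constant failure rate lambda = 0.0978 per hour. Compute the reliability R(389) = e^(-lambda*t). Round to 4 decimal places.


lambda = 0.0978
t = 389
lambda * t = 38.0442
R(t) = e^(-38.0442)
R(t) = 0.0

0.0


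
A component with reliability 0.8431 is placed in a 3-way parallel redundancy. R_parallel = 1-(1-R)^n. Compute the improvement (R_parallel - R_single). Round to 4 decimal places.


R_single = 0.8431, n = 3
1 - R_single = 0.1569
(1 - R_single)^n = 0.1569^3 = 0.0039
R_parallel = 1 - 0.0039 = 0.9961
Improvement = 0.9961 - 0.8431
Improvement = 0.153

0.153


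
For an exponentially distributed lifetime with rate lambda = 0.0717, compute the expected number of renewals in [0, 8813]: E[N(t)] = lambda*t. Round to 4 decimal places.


lambda = 0.0717
t = 8813
E[N(t)] = lambda * t
E[N(t)] = 0.0717 * 8813
E[N(t)] = 631.8921

631.8921


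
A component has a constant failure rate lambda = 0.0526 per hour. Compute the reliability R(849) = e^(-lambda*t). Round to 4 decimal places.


lambda = 0.0526
t = 849
lambda * t = 44.6574
R(t) = e^(-44.6574)
R(t) = 0.0

0.0


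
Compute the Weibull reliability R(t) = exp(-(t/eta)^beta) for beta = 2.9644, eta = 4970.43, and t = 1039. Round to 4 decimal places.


beta = 2.9644, eta = 4970.43, t = 1039
t/eta = 1039 / 4970.43 = 0.209
(t/eta)^beta = 0.209^2.9644 = 0.0097
R(t) = exp(-0.0097)
R(t) = 0.9904

0.9904


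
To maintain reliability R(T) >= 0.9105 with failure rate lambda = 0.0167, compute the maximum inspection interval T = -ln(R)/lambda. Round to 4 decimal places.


R_target = 0.9105
lambda = 0.0167
-ln(0.9105) = 0.0938
T = 0.0938 / 0.0167
T = 5.6145

5.6145


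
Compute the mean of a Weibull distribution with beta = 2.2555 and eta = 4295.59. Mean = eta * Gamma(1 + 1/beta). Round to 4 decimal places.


beta = 2.2555, eta = 4295.59
1/beta = 0.4434
1 + 1/beta = 1.4434
Gamma(1.4434) = 0.8857
Mean = 4295.59 * 0.8857
Mean = 3804.8062

3804.8062


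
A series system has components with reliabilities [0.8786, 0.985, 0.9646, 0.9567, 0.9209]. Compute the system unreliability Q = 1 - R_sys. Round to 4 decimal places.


Components: [0.8786, 0.985, 0.9646, 0.9567, 0.9209]
After component 1: product = 0.8786
After component 2: product = 0.8654
After component 3: product = 0.8348
After component 4: product = 0.7986
After component 5: product = 0.7355
R_sys = 0.7355
Q = 1 - 0.7355 = 0.2645

0.2645


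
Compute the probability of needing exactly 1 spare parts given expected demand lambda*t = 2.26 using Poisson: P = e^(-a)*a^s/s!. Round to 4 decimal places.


a = 2.26, s = 1
e^(-a) = e^(-2.26) = 0.1044
a^s = 2.26^1 = 2.26
s! = 1
P = 0.1044 * 2.26 / 1
P = 0.2358

0.2358


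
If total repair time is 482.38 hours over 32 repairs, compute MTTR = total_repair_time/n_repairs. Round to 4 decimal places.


total_repair_time = 482.38
n_repairs = 32
MTTR = 482.38 / 32
MTTR = 15.0744

15.0744


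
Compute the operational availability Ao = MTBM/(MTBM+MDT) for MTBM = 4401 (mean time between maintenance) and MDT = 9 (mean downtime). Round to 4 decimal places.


MTBM = 4401
MDT = 9
MTBM + MDT = 4410
Ao = 4401 / 4410
Ao = 0.998

0.998


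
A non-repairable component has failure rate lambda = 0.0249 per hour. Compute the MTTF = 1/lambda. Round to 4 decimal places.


lambda = 0.0249
MTTF = 1 / 0.0249
MTTF = 40.1606

40.1606


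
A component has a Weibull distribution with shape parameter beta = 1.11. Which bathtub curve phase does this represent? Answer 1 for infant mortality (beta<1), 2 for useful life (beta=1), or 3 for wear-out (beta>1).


beta = 1.11
Compare beta to 1:
beta < 1 => infant mortality (phase 1)
beta = 1 => useful life (phase 2)
beta > 1 => wear-out (phase 3)
Since beta = 1.11, this is wear-out (increasing failure rate)
Phase = 3

3


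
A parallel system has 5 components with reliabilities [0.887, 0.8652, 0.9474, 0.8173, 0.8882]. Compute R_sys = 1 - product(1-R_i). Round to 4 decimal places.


Components: [0.887, 0.8652, 0.9474, 0.8173, 0.8882]
(1 - 0.887) = 0.113, running product = 0.113
(1 - 0.8652) = 0.1348, running product = 0.0152
(1 - 0.9474) = 0.0526, running product = 0.0008
(1 - 0.8173) = 0.1827, running product = 0.0001
(1 - 0.8882) = 0.1118, running product = 0.0
Product of (1-R_i) = 0.0
R_sys = 1 - 0.0 = 1.0

1.0


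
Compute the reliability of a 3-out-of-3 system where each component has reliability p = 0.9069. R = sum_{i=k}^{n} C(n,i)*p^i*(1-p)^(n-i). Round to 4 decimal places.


k = 3, n = 3, p = 0.9069
i=3: C(3,3)=1 * 0.9069^3 * 0.0931^0 = 0.7459
R = sum of terms = 0.7459

0.7459


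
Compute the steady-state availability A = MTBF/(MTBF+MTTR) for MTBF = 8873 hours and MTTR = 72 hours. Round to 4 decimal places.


MTBF = 8873
MTTR = 72
MTBF + MTTR = 8945
A = 8873 / 8945
A = 0.992

0.992


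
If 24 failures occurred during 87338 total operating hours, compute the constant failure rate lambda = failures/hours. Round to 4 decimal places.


failures = 24
total_hours = 87338
lambda = 24 / 87338
lambda = 0.0003

0.0003


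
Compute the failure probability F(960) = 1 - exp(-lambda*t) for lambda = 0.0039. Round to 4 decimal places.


lambda = 0.0039, t = 960
lambda * t = 3.744
exp(-3.744) = 0.0237
F(t) = 1 - 0.0237
F(t) = 0.9763

0.9763


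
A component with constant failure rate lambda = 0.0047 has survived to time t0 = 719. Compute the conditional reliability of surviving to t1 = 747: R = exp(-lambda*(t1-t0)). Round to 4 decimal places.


lambda = 0.0047
t0 = 719, t1 = 747
t1 - t0 = 28
lambda * (t1-t0) = 0.0047 * 28 = 0.1316
R = exp(-0.1316)
R = 0.8767

0.8767


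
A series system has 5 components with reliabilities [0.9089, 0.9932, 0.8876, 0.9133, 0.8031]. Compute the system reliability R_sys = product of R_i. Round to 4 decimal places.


Components: [0.9089, 0.9932, 0.8876, 0.9133, 0.8031]
After component 1 (R=0.9089): product = 0.9089
After component 2 (R=0.9932): product = 0.9027
After component 3 (R=0.8876): product = 0.8013
After component 4 (R=0.9133): product = 0.7318
After component 5 (R=0.8031): product = 0.5877
R_sys = 0.5877

0.5877


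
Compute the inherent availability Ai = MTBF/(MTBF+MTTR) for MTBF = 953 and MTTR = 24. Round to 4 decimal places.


MTBF = 953
MTTR = 24
MTBF + MTTR = 977
Ai = 953 / 977
Ai = 0.9754

0.9754


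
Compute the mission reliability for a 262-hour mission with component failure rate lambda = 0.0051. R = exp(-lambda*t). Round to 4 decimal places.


lambda = 0.0051
mission_time = 262
lambda * t = 0.0051 * 262 = 1.3362
R = exp(-1.3362)
R = 0.2628

0.2628


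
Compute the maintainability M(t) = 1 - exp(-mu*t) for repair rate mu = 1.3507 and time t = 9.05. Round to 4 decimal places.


mu = 1.3507, t = 9.05
mu * t = 1.3507 * 9.05 = 12.2238
exp(-12.2238) = 0.0
M(t) = 1 - 0.0
M(t) = 1.0

1.0


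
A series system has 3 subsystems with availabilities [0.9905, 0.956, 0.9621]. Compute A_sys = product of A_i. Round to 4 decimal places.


Subsystems: [0.9905, 0.956, 0.9621]
After subsystem 1 (A=0.9905): product = 0.9905
After subsystem 2 (A=0.956): product = 0.9469
After subsystem 3 (A=0.9621): product = 0.911
A_sys = 0.911

0.911


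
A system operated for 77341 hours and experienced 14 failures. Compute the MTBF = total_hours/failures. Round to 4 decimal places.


total_hours = 77341
failures = 14
MTBF = 77341 / 14
MTBF = 5524.3571

5524.3571


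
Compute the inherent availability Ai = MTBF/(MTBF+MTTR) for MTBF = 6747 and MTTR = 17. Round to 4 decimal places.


MTBF = 6747
MTTR = 17
MTBF + MTTR = 6764
Ai = 6747 / 6764
Ai = 0.9975

0.9975


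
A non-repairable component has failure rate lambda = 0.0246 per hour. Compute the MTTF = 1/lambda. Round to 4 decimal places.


lambda = 0.0246
MTTF = 1 / 0.0246
MTTF = 40.6504

40.6504


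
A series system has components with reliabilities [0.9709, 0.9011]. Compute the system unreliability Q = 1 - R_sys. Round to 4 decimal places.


Components: [0.9709, 0.9011]
After component 1: product = 0.9709
After component 2: product = 0.8749
R_sys = 0.8749
Q = 1 - 0.8749 = 0.1251

0.1251


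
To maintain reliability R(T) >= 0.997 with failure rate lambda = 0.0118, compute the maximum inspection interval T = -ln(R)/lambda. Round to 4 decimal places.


R_target = 0.997
lambda = 0.0118
-ln(0.997) = 0.003
T = 0.003 / 0.0118
T = 0.2546

0.2546


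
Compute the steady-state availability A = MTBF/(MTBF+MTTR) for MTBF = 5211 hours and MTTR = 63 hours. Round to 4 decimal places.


MTBF = 5211
MTTR = 63
MTBF + MTTR = 5274
A = 5211 / 5274
A = 0.9881

0.9881


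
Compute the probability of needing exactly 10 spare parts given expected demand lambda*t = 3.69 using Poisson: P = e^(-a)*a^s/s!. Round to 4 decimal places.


a = 3.69, s = 10
e^(-a) = e^(-3.69) = 0.025
a^s = 3.69^10 = 468019.191
s! = 3628800
P = 0.025 * 468019.191 / 3628800
P = 0.0032

0.0032


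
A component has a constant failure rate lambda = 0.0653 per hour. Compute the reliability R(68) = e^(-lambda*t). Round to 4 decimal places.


lambda = 0.0653
t = 68
lambda * t = 4.4404
R(t) = e^(-4.4404)
R(t) = 0.0118

0.0118


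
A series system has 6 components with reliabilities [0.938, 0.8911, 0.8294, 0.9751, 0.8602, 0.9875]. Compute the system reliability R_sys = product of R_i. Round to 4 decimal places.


Components: [0.938, 0.8911, 0.8294, 0.9751, 0.8602, 0.9875]
After component 1 (R=0.938): product = 0.938
After component 2 (R=0.8911): product = 0.8359
After component 3 (R=0.8294): product = 0.6933
After component 4 (R=0.9751): product = 0.676
After component 5 (R=0.8602): product = 0.5815
After component 6 (R=0.9875): product = 0.5742
R_sys = 0.5742

0.5742


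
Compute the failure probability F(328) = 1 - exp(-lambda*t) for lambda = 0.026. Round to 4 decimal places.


lambda = 0.026, t = 328
lambda * t = 8.528
exp(-8.528) = 0.0002
F(t) = 1 - 0.0002
F(t) = 0.9998

0.9998


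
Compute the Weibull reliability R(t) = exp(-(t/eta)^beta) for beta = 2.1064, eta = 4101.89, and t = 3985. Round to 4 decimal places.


beta = 2.1064, eta = 4101.89, t = 3985
t/eta = 3985 / 4101.89 = 0.9715
(t/eta)^beta = 0.9715^2.1064 = 0.9409
R(t) = exp(-0.9409)
R(t) = 0.3903

0.3903


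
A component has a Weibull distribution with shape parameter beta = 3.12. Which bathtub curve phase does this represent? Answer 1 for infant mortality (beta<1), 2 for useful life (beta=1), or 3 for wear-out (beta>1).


beta = 3.12
Compare beta to 1:
beta < 1 => infant mortality (phase 1)
beta = 1 => useful life (phase 2)
beta > 1 => wear-out (phase 3)
Since beta = 3.12, this is wear-out (increasing failure rate)
Phase = 3

3


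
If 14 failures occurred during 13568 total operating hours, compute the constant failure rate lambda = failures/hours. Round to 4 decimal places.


failures = 14
total_hours = 13568
lambda = 14 / 13568
lambda = 0.001

0.001


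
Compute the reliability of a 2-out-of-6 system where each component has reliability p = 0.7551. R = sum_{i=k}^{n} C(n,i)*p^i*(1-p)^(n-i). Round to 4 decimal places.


k = 2, n = 6, p = 0.7551
i=2: C(6,2)=15 * 0.7551^2 * 0.2449^4 = 0.0308
i=3: C(6,3)=20 * 0.7551^3 * 0.2449^3 = 0.1265
i=4: C(6,4)=15 * 0.7551^4 * 0.2449^2 = 0.2925
i=5: C(6,5)=6 * 0.7551^5 * 0.2449^1 = 0.3607
i=6: C(6,6)=1 * 0.7551^6 * 0.2449^0 = 0.1854
R = sum of terms = 0.9958

0.9958


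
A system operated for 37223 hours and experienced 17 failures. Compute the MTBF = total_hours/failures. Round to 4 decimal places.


total_hours = 37223
failures = 17
MTBF = 37223 / 17
MTBF = 2189.5882

2189.5882


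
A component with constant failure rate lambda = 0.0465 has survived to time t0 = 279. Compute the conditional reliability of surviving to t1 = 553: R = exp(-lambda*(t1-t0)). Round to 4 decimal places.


lambda = 0.0465
t0 = 279, t1 = 553
t1 - t0 = 274
lambda * (t1-t0) = 0.0465 * 274 = 12.741
R = exp(-12.741)
R = 0.0

0.0


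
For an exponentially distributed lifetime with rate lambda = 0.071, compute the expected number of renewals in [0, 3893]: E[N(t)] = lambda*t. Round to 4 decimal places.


lambda = 0.071
t = 3893
E[N(t)] = lambda * t
E[N(t)] = 0.071 * 3893
E[N(t)] = 276.403

276.403


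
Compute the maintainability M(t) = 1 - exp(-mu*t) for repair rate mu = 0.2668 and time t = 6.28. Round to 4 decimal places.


mu = 0.2668, t = 6.28
mu * t = 0.2668 * 6.28 = 1.6755
exp(-1.6755) = 0.1872
M(t) = 1 - 0.1872
M(t) = 0.8128

0.8128


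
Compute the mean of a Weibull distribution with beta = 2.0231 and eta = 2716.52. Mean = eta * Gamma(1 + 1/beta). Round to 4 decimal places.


beta = 2.0231, eta = 2716.52
1/beta = 0.4943
1 + 1/beta = 1.4943
Gamma(1.4943) = 0.8861
Mean = 2716.52 * 0.8861
Mean = 2406.9884

2406.9884


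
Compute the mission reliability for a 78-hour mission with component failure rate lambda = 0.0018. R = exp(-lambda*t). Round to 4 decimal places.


lambda = 0.0018
mission_time = 78
lambda * t = 0.0018 * 78 = 0.1404
R = exp(-0.1404)
R = 0.869

0.869


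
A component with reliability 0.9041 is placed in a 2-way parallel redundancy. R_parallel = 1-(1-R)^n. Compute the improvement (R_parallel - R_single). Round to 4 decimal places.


R_single = 0.9041, n = 2
1 - R_single = 0.0959
(1 - R_single)^n = 0.0959^2 = 0.0092
R_parallel = 1 - 0.0092 = 0.9908
Improvement = 0.9908 - 0.9041
Improvement = 0.0867

0.0867


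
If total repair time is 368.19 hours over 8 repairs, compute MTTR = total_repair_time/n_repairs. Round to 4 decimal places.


total_repair_time = 368.19
n_repairs = 8
MTTR = 368.19 / 8
MTTR = 46.0237

46.0237


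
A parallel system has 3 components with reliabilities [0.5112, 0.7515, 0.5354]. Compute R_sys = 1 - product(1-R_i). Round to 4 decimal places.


Components: [0.5112, 0.7515, 0.5354]
(1 - 0.5112) = 0.4888, running product = 0.4888
(1 - 0.7515) = 0.2485, running product = 0.1215
(1 - 0.5354) = 0.4646, running product = 0.0564
Product of (1-R_i) = 0.0564
R_sys = 1 - 0.0564 = 0.9436

0.9436


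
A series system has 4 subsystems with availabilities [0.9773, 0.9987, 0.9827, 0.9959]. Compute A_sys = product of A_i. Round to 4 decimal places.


Subsystems: [0.9773, 0.9987, 0.9827, 0.9959]
After subsystem 1 (A=0.9773): product = 0.9773
After subsystem 2 (A=0.9987): product = 0.976
After subsystem 3 (A=0.9827): product = 0.9591
After subsystem 4 (A=0.9959): product = 0.9552
A_sys = 0.9552

0.9552


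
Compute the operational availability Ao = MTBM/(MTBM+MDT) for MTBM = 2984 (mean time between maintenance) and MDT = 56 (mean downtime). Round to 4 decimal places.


MTBM = 2984
MDT = 56
MTBM + MDT = 3040
Ao = 2984 / 3040
Ao = 0.9816

0.9816


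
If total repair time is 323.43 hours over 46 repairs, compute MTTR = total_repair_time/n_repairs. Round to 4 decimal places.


total_repair_time = 323.43
n_repairs = 46
MTTR = 323.43 / 46
MTTR = 7.0311

7.0311


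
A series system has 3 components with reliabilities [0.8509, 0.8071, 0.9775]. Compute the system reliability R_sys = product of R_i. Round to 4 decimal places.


Components: [0.8509, 0.8071, 0.9775]
After component 1 (R=0.8509): product = 0.8509
After component 2 (R=0.8071): product = 0.6868
After component 3 (R=0.9775): product = 0.6713
R_sys = 0.6713

0.6713


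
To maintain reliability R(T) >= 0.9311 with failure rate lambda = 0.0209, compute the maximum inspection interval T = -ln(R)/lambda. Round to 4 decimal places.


R_target = 0.9311
lambda = 0.0209
-ln(0.9311) = 0.0714
T = 0.0714 / 0.0209
T = 3.4157

3.4157


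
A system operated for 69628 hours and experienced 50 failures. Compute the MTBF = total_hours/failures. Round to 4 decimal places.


total_hours = 69628
failures = 50
MTBF = 69628 / 50
MTBF = 1392.56

1392.56


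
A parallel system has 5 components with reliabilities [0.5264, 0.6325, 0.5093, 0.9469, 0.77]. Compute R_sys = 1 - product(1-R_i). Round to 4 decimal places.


Components: [0.5264, 0.6325, 0.5093, 0.9469, 0.77]
(1 - 0.5264) = 0.4736, running product = 0.4736
(1 - 0.6325) = 0.3675, running product = 0.174
(1 - 0.5093) = 0.4907, running product = 0.0854
(1 - 0.9469) = 0.0531, running product = 0.0045
(1 - 0.77) = 0.23, running product = 0.001
Product of (1-R_i) = 0.001
R_sys = 1 - 0.001 = 0.999

0.999


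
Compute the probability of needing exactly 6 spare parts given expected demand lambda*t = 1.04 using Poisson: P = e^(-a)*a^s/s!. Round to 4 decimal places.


a = 1.04, s = 6
e^(-a) = e^(-1.04) = 0.3535
a^s = 1.04^6 = 1.2653
s! = 720
P = 0.3535 * 1.2653 / 720
P = 0.0006

0.0006


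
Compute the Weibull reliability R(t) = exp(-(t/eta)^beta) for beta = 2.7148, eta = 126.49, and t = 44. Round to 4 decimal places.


beta = 2.7148, eta = 126.49, t = 44
t/eta = 44 / 126.49 = 0.3479
(t/eta)^beta = 0.3479^2.7148 = 0.0569
R(t) = exp(-0.0569)
R(t) = 0.9447

0.9447


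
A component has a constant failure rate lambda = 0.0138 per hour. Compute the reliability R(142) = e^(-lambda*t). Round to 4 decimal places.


lambda = 0.0138
t = 142
lambda * t = 1.9596
R(t) = e^(-1.9596)
R(t) = 0.1409

0.1409


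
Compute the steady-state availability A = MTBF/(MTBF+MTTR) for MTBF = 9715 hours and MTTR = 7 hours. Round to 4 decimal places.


MTBF = 9715
MTTR = 7
MTBF + MTTR = 9722
A = 9715 / 9722
A = 0.9993

0.9993


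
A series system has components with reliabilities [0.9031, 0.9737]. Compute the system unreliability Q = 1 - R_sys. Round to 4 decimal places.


Components: [0.9031, 0.9737]
After component 1: product = 0.9031
After component 2: product = 0.8793
R_sys = 0.8793
Q = 1 - 0.8793 = 0.1207

0.1207


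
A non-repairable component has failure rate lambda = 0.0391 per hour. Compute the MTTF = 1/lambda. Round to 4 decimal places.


lambda = 0.0391
MTTF = 1 / 0.0391
MTTF = 25.5754

25.5754


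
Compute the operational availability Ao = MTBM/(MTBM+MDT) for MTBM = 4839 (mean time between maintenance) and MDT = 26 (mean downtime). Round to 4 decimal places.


MTBM = 4839
MDT = 26
MTBM + MDT = 4865
Ao = 4839 / 4865
Ao = 0.9947

0.9947


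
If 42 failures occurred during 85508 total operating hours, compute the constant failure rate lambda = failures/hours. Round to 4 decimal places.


failures = 42
total_hours = 85508
lambda = 42 / 85508
lambda = 0.0005

0.0005


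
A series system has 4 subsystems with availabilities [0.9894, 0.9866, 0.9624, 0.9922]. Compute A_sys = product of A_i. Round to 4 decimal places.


Subsystems: [0.9894, 0.9866, 0.9624, 0.9922]
After subsystem 1 (A=0.9894): product = 0.9894
After subsystem 2 (A=0.9866): product = 0.9761
After subsystem 3 (A=0.9624): product = 0.9394
After subsystem 4 (A=0.9922): product = 0.9321
A_sys = 0.9321

0.9321


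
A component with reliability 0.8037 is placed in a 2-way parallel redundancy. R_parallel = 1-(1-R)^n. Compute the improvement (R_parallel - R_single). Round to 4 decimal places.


R_single = 0.8037, n = 2
1 - R_single = 0.1963
(1 - R_single)^n = 0.1963^2 = 0.0385
R_parallel = 1 - 0.0385 = 0.9615
Improvement = 0.9615 - 0.8037
Improvement = 0.1578

0.1578


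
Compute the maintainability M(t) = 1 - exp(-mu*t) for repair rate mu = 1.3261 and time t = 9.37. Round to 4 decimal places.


mu = 1.3261, t = 9.37
mu * t = 1.3261 * 9.37 = 12.4256
exp(-12.4256) = 0.0
M(t) = 1 - 0.0
M(t) = 1.0

1.0


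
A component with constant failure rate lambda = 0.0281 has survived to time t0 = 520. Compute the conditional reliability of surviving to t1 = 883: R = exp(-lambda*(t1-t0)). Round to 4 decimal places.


lambda = 0.0281
t0 = 520, t1 = 883
t1 - t0 = 363
lambda * (t1-t0) = 0.0281 * 363 = 10.2003
R = exp(-10.2003)
R = 0.0

0.0
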